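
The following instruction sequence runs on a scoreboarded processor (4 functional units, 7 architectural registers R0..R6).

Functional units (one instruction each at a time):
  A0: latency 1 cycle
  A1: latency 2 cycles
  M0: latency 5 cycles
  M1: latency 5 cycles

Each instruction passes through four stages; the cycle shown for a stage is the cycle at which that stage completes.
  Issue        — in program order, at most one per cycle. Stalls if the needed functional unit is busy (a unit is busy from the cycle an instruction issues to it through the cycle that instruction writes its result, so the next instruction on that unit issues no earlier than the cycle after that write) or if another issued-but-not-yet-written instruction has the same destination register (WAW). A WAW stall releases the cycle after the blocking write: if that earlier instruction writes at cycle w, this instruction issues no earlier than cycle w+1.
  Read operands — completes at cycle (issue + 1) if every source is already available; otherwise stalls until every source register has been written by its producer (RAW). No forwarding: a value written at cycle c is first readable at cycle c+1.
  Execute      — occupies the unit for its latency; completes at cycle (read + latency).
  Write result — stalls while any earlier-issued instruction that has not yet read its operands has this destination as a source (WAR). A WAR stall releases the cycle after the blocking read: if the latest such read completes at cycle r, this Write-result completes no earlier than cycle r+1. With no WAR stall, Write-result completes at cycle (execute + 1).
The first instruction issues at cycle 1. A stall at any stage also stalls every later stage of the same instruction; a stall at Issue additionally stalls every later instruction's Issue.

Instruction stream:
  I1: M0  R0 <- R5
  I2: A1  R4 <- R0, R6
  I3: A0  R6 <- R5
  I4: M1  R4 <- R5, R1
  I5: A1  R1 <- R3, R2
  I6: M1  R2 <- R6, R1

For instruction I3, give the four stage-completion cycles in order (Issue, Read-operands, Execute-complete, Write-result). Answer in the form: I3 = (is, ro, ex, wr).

I3 = (3, 4, 5, 10)

cycle 1: I1 dispatched to M0
cycle 2: I1 operands ready; I2 dispatched to A1
cycle 3: I3 dispatched to A0
cycle 4: I3 operands ready
cycle 5: I3 complete
cycle 7: I1 complete
cycle 8: R0←I1
cycle 9: I2 operands ready
cycle 10: R6←I3
cycle 11: I2 complete
cycle 12: R4←I2
cycle 13: I4 dispatched to M1
cycle 14: I4 operands ready; I5 dispatched to A1
cycle 15: I5 operands ready
cycle 17: I5 complete
cycle 18: R1←I5
cycle 19: I4 complete
cycle 20: R4←I4
cycle 21: I6 dispatched to M1
cycle 22: I6 operands ready
cycle 27: I6 complete
cycle 28: R2←I6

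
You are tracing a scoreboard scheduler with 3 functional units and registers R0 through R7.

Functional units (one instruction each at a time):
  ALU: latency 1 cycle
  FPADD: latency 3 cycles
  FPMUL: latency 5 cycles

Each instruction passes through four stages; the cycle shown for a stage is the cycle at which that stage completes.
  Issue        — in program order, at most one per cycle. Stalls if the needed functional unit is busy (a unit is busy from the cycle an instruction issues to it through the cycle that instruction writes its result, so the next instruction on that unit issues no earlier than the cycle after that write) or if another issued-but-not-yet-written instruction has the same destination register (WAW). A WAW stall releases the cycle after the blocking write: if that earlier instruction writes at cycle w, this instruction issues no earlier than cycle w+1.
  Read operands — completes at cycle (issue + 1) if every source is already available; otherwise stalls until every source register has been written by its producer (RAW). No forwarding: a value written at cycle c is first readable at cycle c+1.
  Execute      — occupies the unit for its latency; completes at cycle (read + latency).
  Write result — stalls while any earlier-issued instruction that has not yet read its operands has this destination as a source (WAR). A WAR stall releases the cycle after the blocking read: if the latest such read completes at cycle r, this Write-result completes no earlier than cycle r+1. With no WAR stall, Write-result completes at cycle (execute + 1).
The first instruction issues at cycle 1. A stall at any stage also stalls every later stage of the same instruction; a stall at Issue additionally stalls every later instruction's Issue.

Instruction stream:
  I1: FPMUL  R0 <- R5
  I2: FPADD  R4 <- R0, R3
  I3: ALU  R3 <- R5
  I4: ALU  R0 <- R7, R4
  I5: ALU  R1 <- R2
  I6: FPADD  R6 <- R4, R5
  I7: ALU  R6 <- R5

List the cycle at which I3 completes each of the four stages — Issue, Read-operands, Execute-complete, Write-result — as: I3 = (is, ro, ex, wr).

[1] I1 dispatched to FPMUL
[2] I1 operands ready | I2 dispatched to FPADD
[3] I3 dispatched to ALU
[4] I3 operands ready
[5] I3 complete
[7] I1 complete
[8] R0←I1
[9] I2 operands ready
[10] R3←I3
[11] I4 dispatched to ALU
[12] I2 complete
[13] R4←I2
[14] I4 operands ready
[15] I4 complete
[16] R0←I4
[17] I5 dispatched to ALU
[18] I5 operands ready | I6 dispatched to FPADD
[19] I5 complete | I6 operands ready
[20] R1←I5
[22] I6 complete
[23] R6←I6
[24] I7 dispatched to ALU
[25] I7 operands ready
[26] I7 complete
[27] R6←I7

I3 = (3, 4, 5, 10)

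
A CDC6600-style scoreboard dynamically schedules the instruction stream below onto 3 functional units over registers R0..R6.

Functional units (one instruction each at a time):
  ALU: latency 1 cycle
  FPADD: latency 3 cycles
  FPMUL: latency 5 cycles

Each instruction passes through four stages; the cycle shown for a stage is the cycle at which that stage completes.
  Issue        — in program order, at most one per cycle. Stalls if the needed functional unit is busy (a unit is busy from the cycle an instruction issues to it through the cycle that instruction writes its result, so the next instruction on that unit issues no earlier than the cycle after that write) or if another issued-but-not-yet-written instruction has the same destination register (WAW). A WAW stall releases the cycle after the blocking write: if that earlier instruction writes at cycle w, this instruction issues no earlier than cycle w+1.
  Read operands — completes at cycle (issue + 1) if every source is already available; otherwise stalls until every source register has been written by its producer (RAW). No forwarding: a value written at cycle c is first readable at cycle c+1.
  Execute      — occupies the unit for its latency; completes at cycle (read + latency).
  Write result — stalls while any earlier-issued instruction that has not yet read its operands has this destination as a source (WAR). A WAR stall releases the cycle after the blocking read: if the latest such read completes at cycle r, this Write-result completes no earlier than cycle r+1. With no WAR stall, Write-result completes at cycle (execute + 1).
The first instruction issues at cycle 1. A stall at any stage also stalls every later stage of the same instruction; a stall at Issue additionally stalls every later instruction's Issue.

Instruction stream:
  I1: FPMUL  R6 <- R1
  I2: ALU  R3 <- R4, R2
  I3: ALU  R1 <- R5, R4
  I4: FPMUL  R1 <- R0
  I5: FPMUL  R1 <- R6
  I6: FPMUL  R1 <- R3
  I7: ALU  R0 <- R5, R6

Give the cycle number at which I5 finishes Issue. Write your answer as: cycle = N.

t=1  I1→FPMUL
t=2  I1 RO; I2→ALU
t=3  I2 RO
t=4  I2 EX
t=5  I2 WR R3
t=6  I3→ALU
t=7  I1 EX; I3 RO
t=8  I1 WR R6; I3 EX
t=9  I3 WR R1
t=10  I4→FPMUL
t=11  I4 RO
t=16  I4 EX
t=17  I4 WR R1
t=18  I5→FPMUL
t=19  I5 RO
t=24  I5 EX
t=25  I5 WR R1
t=26  I6→FPMUL
t=27  I6 RO; I7→ALU
t=28  I7 RO
t=29  I7 EX
t=30  I7 WR R0
t=32  I6 EX
t=33  I6 WR R1

cycle = 18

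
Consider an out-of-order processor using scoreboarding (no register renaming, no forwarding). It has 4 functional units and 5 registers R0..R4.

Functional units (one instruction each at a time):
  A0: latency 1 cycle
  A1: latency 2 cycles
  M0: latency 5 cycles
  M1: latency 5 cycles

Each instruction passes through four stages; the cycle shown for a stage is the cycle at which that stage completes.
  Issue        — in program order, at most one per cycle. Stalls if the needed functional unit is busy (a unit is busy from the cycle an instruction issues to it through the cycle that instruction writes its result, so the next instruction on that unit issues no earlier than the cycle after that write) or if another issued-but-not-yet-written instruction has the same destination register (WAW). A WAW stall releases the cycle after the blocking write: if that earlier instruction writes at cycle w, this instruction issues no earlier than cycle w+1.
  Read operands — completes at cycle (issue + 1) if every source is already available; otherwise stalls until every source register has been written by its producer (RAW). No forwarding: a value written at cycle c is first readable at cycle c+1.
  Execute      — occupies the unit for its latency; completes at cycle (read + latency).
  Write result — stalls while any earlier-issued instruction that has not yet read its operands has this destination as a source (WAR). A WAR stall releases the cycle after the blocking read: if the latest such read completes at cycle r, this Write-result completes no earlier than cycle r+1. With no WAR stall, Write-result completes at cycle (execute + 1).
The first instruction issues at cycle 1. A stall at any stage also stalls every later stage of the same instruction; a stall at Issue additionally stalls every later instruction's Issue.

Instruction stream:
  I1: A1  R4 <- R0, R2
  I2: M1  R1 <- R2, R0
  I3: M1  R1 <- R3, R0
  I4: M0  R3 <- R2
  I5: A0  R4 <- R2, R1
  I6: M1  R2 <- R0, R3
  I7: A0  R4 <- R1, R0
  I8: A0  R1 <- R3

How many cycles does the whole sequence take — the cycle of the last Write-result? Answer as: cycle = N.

cycle = 28

I1  is:1  ro:2  ex:4  wr:5
I2  is:2  ro:3  ex:8  wr:9
I3  is:10  ro:11  ex:16  wr:17  — struct: M1 busy until I2 writes@9
I4  is:11  ro:12  ex:17  wr:18
I5  is:12  ro:18  ex:19  wr:20  — RAW R1: wait I3 write@17
I6  is:18  ro:19  ex:24  wr:25  — struct: M1 busy until I3 writes@17
I7  is:21  ro:22  ex:23  wr:24  — struct: A0 busy until I5 writes@20
I8  is:25  ro:26  ex:27  wr:28  — struct: A0 busy until I7 writes@24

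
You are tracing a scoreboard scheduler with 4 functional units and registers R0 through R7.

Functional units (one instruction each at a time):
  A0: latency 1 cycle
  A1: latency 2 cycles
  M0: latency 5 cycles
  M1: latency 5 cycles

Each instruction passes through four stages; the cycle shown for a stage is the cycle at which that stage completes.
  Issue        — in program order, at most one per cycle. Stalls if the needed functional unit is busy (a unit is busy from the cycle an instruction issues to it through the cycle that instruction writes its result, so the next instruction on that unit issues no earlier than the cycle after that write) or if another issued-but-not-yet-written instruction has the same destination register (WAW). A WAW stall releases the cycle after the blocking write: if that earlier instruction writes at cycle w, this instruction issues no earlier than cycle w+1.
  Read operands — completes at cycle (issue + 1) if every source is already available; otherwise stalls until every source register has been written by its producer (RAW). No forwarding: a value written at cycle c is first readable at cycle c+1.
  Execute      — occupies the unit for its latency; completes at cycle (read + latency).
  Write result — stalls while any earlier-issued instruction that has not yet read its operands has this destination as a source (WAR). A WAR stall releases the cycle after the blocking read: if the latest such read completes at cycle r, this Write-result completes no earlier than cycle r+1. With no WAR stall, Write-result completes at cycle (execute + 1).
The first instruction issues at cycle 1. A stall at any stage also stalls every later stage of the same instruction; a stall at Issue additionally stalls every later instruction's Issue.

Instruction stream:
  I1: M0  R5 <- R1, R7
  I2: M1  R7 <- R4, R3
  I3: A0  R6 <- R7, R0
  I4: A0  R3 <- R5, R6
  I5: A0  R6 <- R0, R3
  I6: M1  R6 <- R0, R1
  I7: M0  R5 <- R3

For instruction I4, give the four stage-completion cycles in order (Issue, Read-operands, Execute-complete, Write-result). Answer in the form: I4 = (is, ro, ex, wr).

I4 = (13, 14, 15, 16)

[I1] 1/2/7/8
[I2] 2/3/8/9
[I3] 3/10/11/12  (RAW R7: wait I2 write@9)
[I4] 13/14/15/16  (struct: A0 busy until I3 writes@12)
[I5] 17/18/19/20  (struct: A0 busy until I4 writes@16)
[I6] 21/22/27/28  (WAW R6: wait I5 write@20)
[I7] 22/23/28/29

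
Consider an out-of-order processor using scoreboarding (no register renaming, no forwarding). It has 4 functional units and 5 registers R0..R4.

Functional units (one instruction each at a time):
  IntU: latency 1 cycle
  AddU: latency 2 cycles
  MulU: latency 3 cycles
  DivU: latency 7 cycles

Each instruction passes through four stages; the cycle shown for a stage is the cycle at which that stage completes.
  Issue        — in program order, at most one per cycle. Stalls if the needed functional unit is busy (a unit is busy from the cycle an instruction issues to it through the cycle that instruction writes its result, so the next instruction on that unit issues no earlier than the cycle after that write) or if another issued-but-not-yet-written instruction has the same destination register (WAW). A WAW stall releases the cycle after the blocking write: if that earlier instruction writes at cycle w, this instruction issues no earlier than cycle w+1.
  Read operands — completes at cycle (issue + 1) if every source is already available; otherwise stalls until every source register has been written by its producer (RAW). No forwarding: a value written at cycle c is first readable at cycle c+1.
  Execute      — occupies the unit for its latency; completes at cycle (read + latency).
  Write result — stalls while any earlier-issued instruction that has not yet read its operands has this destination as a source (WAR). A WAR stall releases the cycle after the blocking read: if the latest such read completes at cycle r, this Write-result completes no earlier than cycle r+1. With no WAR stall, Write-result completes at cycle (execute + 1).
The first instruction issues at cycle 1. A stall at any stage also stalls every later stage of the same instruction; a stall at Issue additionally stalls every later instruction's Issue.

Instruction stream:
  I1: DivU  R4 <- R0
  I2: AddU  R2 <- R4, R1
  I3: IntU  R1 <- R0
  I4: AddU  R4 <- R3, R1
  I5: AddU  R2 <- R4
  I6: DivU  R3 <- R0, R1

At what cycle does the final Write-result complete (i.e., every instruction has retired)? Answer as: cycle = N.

cycle = 30

[1] I1→DivU
[2] I1 RO, I2→AddU
[3] I3→IntU
[4] I3 RO
[5] I3 EX
[9] I1 EX
[10] I1 WR R4
[11] I2 RO
[12] I3 WR R1
[13] I2 EX
[14] I2 WR R2
[15] I4→AddU
[16] I4 RO
[18] I4 EX
[19] I4 WR R4
[20] I5→AddU
[21] I5 RO, I6→DivU
[22] I6 RO
[23] I5 EX
[24] I5 WR R2
[29] I6 EX
[30] I6 WR R3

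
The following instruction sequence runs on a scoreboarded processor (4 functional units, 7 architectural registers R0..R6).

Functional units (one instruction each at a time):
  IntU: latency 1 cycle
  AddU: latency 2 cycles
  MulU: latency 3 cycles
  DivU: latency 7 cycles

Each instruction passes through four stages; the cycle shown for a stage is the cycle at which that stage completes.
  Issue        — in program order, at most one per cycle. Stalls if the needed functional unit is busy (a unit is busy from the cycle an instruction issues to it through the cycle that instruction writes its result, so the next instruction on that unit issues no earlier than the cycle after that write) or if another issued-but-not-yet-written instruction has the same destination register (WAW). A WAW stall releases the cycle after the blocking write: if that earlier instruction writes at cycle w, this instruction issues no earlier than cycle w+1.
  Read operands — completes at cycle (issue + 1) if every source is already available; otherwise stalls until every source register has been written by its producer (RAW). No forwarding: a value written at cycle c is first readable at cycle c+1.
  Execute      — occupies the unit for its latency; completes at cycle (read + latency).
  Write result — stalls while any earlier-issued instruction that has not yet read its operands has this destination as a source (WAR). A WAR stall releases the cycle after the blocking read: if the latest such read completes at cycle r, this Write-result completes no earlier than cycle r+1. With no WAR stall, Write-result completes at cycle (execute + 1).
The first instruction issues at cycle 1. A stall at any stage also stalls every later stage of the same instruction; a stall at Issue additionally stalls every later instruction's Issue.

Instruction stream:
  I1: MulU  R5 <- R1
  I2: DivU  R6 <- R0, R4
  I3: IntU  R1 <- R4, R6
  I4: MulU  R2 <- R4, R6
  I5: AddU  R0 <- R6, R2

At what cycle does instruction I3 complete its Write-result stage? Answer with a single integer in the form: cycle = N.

c1: issue I1 (MulU)
c2: I1 read-ops, issue I2 (DivU)
c3: I2 read-ops, issue I3 (IntU)
c5: I1 finished on MulU
c6: I1→R5
c7: issue I4 (MulU)
c8: issue I5 (AddU)
c10: I2 finished on DivU
c11: I2→R6
c12: I3 read-ops, I4 read-ops
c13: I3 finished on IntU
c14: I3→R1
c15: I4 finished on MulU
c16: I4→R2
c17: I5 read-ops
c19: I5 finished on AddU
c20: I5→R0

cycle = 14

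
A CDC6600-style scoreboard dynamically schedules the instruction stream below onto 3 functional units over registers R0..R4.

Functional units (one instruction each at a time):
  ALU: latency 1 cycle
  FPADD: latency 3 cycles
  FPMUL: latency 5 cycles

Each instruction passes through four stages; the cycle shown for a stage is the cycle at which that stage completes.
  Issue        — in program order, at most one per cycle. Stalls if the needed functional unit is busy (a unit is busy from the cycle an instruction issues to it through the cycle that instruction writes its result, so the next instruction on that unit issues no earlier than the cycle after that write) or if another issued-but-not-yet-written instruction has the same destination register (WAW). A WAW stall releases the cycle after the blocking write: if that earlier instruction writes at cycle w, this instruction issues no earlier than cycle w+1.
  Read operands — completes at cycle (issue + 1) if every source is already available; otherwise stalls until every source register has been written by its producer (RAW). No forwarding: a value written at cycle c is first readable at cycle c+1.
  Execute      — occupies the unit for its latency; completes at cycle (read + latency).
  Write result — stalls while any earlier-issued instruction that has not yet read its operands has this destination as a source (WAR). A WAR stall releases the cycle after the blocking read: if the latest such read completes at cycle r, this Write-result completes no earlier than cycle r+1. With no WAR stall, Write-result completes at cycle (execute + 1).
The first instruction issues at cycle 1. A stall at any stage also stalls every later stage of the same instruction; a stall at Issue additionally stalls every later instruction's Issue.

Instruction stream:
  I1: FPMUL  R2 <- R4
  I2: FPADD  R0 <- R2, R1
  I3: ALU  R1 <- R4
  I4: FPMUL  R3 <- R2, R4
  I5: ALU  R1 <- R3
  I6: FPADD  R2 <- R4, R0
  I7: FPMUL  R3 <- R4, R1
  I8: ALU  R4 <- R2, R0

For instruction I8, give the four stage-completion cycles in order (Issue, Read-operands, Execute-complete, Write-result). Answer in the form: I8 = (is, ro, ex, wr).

I8 = (20, 21, 22, 23)

I1  is:1  ro:2  ex:7  wr:8
I2  is:2  ro:9  ex:12  wr:13  — RAW R2: wait I1 write@8
I3  is:3  ro:4  ex:5  wr:10  — WAR R1: wait I2 read@9
I4  is:9  ro:10  ex:15  wr:16  — struct: FPMUL busy until I1 writes@8
I5  is:11  ro:17  ex:18  wr:19  — struct: ALU busy until I3 writes@10, RAW R3: wait I4 write@16
I6  is:14  ro:15  ex:18  wr:19  — struct: FPADD busy until I2 writes@13
I7  is:17  ro:20  ex:25  wr:26  — struct: FPMUL busy until I4 writes@16, RAW R1: wait I5 write@19
I8  is:20  ro:21  ex:22  wr:23  — struct: ALU busy until I5 writes@19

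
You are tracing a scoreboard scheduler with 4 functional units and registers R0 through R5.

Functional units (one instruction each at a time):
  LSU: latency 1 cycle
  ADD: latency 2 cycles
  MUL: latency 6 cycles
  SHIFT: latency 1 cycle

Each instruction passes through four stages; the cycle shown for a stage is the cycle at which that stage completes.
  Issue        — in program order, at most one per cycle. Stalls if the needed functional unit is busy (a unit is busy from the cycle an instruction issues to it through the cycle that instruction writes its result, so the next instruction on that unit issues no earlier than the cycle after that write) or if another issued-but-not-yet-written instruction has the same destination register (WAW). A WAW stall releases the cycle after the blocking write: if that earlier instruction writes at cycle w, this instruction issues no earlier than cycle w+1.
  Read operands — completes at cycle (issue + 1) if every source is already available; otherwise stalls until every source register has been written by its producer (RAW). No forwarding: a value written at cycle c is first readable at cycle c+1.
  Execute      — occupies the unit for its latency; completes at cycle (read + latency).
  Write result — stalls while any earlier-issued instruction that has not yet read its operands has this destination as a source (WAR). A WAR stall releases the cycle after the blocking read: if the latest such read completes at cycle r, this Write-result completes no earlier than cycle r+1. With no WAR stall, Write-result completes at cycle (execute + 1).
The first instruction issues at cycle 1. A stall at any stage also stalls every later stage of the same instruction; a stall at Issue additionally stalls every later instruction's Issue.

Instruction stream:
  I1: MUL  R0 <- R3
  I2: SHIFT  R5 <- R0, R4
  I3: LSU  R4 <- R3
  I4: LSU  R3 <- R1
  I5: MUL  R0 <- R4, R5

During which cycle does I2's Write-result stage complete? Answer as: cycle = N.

cycle = 12

1) issue 1, read 2, done 8, write 9
2) issue 2, read 10, done 11, write 12  <RAW R0: wait I1 write@9>
3) issue 3, read 4, done 5, write 11  <WAR R4: wait I2 read@10>
4) issue 12, read 13, done 14, write 15  <struct: LSU busy until I3 writes@11>
5) issue 13, read 14, done 20, write 21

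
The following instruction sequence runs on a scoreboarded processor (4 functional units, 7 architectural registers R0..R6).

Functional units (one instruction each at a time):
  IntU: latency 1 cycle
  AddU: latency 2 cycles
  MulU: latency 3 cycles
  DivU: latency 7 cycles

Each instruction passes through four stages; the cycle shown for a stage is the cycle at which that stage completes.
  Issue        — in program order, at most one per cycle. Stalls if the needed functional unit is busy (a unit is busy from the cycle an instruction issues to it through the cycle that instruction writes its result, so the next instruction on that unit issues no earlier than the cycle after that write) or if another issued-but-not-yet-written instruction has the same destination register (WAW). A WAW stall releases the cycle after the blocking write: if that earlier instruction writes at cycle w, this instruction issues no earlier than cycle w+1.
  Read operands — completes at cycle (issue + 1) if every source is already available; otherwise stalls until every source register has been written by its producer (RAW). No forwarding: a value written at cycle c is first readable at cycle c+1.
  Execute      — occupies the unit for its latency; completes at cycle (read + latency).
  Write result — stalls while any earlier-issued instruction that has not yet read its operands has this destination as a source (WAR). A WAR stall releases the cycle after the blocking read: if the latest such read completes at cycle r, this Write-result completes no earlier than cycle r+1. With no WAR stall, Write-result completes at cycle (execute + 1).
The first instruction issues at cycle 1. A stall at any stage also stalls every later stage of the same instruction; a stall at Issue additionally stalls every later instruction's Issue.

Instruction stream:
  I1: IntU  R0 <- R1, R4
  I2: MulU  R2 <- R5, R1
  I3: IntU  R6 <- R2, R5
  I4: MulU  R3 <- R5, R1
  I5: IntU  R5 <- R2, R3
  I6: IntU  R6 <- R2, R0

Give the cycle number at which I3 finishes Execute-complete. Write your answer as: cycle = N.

cycle = 9

I1: IS=1 RO=2 EX=3 WR=4
I2: IS=2 RO=3 EX=6 WR=7
I3: IS=5 RO=8 EX=9 WR=10  [struct: IntU busy until I1 writes@4; RAW R2: wait I2 write@7]
I4: IS=8 RO=9 EX=12 WR=13  [struct: MulU busy until I2 writes@7]
I5: IS=11 RO=14 EX=15 WR=16  [struct: IntU busy until I3 writes@10; RAW R3: wait I4 write@13]
I6: IS=17 RO=18 EX=19 WR=20  [struct: IntU busy until I5 writes@16]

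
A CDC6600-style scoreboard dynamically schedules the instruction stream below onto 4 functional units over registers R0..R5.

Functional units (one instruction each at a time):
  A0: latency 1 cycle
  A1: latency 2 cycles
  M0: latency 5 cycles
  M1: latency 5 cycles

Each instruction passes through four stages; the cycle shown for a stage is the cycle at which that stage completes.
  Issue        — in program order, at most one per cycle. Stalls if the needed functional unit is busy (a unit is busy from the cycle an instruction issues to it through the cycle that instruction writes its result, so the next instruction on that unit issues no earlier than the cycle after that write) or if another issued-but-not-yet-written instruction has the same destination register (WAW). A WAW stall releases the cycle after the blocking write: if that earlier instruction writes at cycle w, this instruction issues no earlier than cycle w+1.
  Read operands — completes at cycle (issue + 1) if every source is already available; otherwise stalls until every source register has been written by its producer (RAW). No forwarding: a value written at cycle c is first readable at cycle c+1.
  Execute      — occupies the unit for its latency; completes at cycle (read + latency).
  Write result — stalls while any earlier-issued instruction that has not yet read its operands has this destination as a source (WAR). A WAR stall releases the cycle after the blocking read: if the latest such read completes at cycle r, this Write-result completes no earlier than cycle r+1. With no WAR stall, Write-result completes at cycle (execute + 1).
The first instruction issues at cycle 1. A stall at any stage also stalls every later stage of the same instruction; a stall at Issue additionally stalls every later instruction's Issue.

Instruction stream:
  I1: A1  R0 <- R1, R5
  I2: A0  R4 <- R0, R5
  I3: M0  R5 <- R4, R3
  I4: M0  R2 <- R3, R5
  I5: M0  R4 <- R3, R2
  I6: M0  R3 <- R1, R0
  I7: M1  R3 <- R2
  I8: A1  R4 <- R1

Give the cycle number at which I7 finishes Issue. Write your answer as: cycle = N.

[1] issue I1 (A1)
[2] I1 read-ops; issue I2 (A0)
[3] issue I3 (M0)
[4] I1 finished on A1
[5] I1→R0
[6] I2 read-ops
[7] I2 finished on A0
[8] I2→R4
[9] I3 read-ops
[14] I3 finished on M0
[15] I3→R5
[16] issue I4 (M0)
[17] I4 read-ops
[22] I4 finished on M0
[23] I4→R2
[24] issue I5 (M0)
[25] I5 read-ops
[30] I5 finished on M0
[31] I5→R4
[32] issue I6 (M0)
[33] I6 read-ops
[38] I6 finished on M0
[39] I6→R3
[40] issue I7 (M1)
[41] I7 read-ops; issue I8 (A1)
[42] I8 read-ops
[44] I8 finished on A1
[45] I8→R4
[46] I7 finished on M1
[47] I7→R3

cycle = 40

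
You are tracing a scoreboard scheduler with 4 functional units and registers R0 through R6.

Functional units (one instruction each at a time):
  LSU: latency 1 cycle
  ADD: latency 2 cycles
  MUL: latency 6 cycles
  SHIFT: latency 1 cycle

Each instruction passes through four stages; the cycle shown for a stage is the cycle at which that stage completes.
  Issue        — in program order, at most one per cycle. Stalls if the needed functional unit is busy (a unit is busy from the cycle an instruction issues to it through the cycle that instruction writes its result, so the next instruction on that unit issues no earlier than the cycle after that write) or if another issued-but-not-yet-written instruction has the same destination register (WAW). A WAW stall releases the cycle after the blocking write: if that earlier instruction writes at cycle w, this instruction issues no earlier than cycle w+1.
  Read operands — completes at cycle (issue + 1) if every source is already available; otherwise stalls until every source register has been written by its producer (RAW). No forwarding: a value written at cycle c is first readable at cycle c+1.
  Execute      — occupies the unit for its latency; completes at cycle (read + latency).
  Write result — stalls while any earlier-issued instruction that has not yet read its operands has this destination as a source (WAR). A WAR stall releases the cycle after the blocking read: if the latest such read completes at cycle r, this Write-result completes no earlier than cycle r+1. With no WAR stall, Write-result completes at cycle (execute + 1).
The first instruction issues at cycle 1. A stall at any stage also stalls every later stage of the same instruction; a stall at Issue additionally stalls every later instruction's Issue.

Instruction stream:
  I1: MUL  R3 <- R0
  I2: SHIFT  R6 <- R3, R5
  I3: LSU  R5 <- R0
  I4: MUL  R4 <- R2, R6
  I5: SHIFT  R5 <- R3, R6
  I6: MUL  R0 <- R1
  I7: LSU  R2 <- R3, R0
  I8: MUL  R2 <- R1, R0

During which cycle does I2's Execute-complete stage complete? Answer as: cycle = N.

cycle = 11

  I1 | 1 | 2 | 8 | 9
  I2 | 2 | 10 | 11 | 12   RAW R3: wait I1 write@9
  I3 | 3 | 4 | 5 | 11   WAR R5: wait I2 read@10
  I4 | 10 | 13 | 19 | 20   struct: MUL busy until I1 writes@9 · RAW R6: wait I2 write@12
  I5 | 13 | 14 | 15 | 16   struct: SHIFT busy until I2 writes@12
  I6 | 21 | 22 | 28 | 29   struct: MUL busy until I4 writes@20
  I7 | 22 | 30 | 31 | 32   RAW R0: wait I6 write@29
  I8 | 33 | 34 | 40 | 41   WAW R2: wait I7 write@32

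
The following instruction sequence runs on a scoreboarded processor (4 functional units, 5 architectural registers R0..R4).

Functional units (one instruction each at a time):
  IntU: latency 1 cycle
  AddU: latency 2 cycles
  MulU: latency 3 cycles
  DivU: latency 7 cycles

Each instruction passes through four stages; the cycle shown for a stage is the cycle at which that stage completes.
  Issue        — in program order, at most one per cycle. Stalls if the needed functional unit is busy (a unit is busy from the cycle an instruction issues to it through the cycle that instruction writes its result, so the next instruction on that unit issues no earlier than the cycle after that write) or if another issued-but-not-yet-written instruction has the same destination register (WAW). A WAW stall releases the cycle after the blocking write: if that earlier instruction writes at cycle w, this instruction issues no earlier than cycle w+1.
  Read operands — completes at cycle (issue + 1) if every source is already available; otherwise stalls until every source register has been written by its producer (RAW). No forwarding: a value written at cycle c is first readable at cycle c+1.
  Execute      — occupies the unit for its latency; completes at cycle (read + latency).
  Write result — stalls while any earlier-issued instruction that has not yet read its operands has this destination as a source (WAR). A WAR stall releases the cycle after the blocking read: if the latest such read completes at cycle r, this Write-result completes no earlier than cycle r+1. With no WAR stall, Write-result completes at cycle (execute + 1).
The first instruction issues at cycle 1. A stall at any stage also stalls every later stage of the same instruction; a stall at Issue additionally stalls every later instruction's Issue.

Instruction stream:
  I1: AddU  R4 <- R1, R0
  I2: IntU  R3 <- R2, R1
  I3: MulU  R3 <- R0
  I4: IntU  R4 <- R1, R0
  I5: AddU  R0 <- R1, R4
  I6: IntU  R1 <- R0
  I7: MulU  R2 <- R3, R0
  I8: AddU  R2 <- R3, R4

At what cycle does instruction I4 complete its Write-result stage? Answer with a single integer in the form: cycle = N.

t=1  I1 issues→AddU
t=2  I1 reads · I2 issues→IntU
t=3  I2 reads
t=4  I1 exec-done · I2 exec-done
t=5  I1 writes R4 · I2 writes R3
t=6  I3 issues→MulU
t=7  I3 reads · I4 issues→IntU
t=8  I4 reads · I5 issues→AddU
t=9  I4 exec-done
t=10  I3 exec-done · I4 writes R4
t=11  I3 writes R3 · I5 reads · I6 issues→IntU
t=12  I7 issues→MulU
t=13  I5 exec-done
t=14  I5 writes R0
t=15  I6 reads · I7 reads
t=16  I6 exec-done
t=17  I6 writes R1
t=18  I7 exec-done
t=19  I7 writes R2
t=20  I8 issues→AddU
t=21  I8 reads
t=23  I8 exec-done
t=24  I8 writes R2

cycle = 10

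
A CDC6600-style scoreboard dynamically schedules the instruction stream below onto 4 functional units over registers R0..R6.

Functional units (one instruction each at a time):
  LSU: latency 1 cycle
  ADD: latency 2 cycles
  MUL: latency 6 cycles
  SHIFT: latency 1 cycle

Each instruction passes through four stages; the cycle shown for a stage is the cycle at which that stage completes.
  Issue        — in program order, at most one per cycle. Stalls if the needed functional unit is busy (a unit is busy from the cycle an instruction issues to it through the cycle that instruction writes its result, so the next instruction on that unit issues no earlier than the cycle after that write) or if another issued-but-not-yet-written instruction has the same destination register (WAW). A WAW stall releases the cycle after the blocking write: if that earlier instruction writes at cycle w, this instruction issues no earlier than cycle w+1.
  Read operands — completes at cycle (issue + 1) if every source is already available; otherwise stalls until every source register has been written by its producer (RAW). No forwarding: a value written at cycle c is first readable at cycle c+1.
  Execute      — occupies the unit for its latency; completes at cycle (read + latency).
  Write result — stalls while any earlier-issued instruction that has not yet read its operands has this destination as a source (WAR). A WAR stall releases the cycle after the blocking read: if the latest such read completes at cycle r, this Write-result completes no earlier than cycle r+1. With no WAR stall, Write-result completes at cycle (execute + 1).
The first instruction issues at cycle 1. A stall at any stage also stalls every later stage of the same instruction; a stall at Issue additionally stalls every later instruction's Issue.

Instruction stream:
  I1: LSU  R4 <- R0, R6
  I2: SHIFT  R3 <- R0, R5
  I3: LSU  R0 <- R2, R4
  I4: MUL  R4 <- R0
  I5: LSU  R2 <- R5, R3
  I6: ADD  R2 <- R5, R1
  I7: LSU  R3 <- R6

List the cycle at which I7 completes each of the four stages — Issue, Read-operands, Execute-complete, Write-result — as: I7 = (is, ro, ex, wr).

[I1] 1/2/3/4
[I2] 2/3/4/5
[I3] 5/6/7/8  (struct: LSU busy until I1 writes@4)
[I4] 6/9/15/16  (RAW R0: wait I3 write@8)
[I5] 9/10/11/12  (struct: LSU busy until I3 writes@8)
[I6] 13/14/16/17  (WAW R2: wait I5 write@12)
[I7] 14/15/16/17

I7 = (14, 15, 16, 17)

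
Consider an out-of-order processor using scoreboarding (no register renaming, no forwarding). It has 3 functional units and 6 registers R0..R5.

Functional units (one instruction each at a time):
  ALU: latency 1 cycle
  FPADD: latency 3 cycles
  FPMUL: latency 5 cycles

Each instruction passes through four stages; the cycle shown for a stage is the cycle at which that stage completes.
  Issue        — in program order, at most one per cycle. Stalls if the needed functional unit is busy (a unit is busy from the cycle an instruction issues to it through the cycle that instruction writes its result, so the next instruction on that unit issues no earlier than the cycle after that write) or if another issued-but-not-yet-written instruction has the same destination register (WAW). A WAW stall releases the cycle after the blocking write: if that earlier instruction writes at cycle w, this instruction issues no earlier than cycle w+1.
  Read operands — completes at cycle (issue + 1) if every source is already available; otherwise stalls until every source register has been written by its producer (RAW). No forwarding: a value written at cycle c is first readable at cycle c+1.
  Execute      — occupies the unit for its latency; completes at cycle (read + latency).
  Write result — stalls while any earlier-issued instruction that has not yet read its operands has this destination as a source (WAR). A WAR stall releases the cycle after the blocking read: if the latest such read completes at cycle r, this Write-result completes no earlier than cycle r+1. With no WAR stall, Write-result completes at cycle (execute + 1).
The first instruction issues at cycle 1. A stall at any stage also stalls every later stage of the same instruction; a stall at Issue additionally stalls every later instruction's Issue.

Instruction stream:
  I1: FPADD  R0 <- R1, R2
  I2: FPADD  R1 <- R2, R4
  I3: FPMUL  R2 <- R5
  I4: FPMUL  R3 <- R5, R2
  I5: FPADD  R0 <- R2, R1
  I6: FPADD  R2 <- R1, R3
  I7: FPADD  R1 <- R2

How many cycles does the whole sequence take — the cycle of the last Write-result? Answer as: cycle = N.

cycle = 34

I1 -> (1, 2, 5, 6)
I2 -> (7, 8, 11, 12)  // struct: FPADD busy until I1 writes@6
I3 -> (8, 9, 14, 15)
I4 -> (16, 17, 22, 23)  // struct: FPMUL busy until I3 writes@15
I5 -> (17, 18, 21, 22)
I6 -> (23, 24, 27, 28)  // struct: FPADD busy until I5 writes@22
I7 -> (29, 30, 33, 34)  // struct: FPADD busy until I6 writes@28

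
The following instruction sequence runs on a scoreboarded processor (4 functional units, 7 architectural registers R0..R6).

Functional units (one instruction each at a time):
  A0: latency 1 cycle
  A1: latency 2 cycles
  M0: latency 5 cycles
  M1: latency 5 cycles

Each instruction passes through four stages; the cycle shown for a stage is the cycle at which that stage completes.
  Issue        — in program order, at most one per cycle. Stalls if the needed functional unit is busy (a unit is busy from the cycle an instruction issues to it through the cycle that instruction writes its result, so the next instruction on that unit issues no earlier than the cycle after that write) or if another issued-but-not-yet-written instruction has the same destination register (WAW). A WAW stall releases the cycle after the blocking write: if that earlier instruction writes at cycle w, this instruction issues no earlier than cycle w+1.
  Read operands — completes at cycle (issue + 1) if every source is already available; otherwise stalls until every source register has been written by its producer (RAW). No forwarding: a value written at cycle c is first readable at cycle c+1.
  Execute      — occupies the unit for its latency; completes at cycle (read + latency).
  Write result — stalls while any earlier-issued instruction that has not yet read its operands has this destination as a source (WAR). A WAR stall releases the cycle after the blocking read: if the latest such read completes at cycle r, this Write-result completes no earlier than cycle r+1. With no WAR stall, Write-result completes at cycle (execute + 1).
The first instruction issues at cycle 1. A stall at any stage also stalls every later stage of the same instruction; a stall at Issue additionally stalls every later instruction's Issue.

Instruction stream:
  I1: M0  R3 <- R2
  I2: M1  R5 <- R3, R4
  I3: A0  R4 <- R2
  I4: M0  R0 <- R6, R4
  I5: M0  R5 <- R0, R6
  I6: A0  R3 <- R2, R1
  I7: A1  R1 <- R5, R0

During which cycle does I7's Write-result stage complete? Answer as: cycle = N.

  I1 | 1 | 2 | 7 | 8
  I2 | 2 | 9 | 14 | 15   RAW R3: wait I1 write@8
  I3 | 3 | 4 | 5 | 10   WAR R4: wait I2 read@9
  I4 | 9 | 11 | 16 | 17   struct: M0 busy until I1 writes@8 · RAW R4: wait I3 write@10
  I5 | 18 | 19 | 24 | 25   struct: M0 busy until I4 writes@17
  I6 | 19 | 20 | 21 | 22
  I7 | 20 | 26 | 28 | 29   RAW R5: wait I5 write@25

cycle = 29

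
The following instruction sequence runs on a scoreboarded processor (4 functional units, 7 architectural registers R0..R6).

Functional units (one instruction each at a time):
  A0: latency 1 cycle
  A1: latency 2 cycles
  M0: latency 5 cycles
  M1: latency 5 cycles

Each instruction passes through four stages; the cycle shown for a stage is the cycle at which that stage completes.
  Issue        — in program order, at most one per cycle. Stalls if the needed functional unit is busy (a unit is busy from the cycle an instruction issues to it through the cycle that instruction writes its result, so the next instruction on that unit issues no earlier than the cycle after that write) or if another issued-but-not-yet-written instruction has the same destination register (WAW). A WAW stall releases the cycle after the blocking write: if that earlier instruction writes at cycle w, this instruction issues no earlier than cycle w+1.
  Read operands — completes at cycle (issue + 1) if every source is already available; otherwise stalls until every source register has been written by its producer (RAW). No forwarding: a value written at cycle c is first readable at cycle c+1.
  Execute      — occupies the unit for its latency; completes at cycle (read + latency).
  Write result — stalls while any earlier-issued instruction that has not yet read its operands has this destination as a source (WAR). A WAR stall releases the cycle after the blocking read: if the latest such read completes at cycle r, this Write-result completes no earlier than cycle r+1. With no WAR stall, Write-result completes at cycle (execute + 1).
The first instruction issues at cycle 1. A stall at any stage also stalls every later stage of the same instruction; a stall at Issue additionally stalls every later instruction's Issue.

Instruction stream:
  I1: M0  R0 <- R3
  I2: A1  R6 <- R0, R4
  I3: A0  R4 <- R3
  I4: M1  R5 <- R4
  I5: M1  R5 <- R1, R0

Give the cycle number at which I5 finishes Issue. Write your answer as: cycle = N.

cycle = 18

[1] I1 issues→M0
[2] I1 reads, I2 issues→A1
[3] I3 issues→A0
[4] I3 reads, I4 issues→M1
[5] I3 exec-done
[7] I1 exec-done
[8] I1 writes R0
[9] I2 reads
[10] I3 writes R4
[11] I2 exec-done, I4 reads
[12] I2 writes R6
[16] I4 exec-done
[17] I4 writes R5
[18] I5 issues→M1
[19] I5 reads
[24] I5 exec-done
[25] I5 writes R5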